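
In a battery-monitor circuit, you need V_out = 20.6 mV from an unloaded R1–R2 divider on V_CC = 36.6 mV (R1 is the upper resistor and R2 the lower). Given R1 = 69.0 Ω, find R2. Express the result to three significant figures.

V_out/V_CC = R2/(R1+R2) = 0.5628.
Rearranging, R2 = R1·k/(1−k) = 69.0 × 1.288 = 88.84 Ω.

R2 ≈ 88.8 Ω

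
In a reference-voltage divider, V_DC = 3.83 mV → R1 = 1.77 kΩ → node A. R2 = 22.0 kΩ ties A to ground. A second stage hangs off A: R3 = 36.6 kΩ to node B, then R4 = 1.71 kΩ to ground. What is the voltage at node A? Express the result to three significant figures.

Node A sees R2 in parallel with the series input of stage 2, R3 + R4 = 38.31 kΩ.
R2 ‖ (R3+R4) = 13.97 kΩ.
V_A = 3.83 × 13.97/(1.77 + 13.97) = 3.399 mV.

V_A ≈ 3.40 mV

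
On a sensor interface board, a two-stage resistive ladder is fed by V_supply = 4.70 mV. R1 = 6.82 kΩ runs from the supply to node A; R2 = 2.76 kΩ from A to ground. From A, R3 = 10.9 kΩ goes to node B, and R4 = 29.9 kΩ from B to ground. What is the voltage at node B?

V_B ≈ 0.947 mV

Looking into the second stage from A: R3 + R4 = 40.80 kΩ appears in parallel with R2.
R2 ‖ (R3+R4) = 2.585 kΩ.
V_A = 4.70 × 2.585/(6.82 + 2.585) = 1.292 mV.
Stage 2 is unloaded, so V_B = V_A · R4/(R3+R4) = 1.292 × 29.9/40.80 = 0.9467 mV.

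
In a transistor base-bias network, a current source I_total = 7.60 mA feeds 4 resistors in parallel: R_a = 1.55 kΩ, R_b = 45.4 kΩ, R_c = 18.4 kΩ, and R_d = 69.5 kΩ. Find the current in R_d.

I ≈ 0.149 mA

Total conductance ΣG = 1/1.55 + 1/45.4 + 1/18.4 + 1/69.5 = 0.7359 (units of 1/kΩ).
R_d takes the fraction G_k/ΣG = 0.01439/0.7359 = 0.01955, so I = 7.60 × 0.01955 = 0.1486 mA.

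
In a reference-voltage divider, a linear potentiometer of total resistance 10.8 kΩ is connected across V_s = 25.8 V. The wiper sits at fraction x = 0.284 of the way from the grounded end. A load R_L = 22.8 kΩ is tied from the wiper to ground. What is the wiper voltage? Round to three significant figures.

V_out ≈ 6.68 V

Split the track: R_lower = x·R_p = 3.067 kΩ, R_upper = (1−x)·R_p = 7.733 kΩ.
Lower segment in parallel with the load: 3.067 ‖ 22.8 = 2.704 kΩ.
Then V_out = V_s · 2.704/(7.733 + 2.704) = 6.683 V.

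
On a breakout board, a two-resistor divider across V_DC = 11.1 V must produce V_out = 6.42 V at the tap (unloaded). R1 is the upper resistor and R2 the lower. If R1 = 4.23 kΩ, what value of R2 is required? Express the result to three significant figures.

R2 ≈ 5.80 kΩ

V_out/V_DC = R2/(R1+R2) = 0.5784.
R2 = R1 · 0.5784/(1 − 0.5784) = 5.803 kΩ.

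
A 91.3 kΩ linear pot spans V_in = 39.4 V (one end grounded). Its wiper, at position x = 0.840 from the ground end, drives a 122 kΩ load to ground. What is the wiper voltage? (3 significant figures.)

V_out ≈ 30.1 V

Split the track: R_lower = x·R_p = 76.69 kΩ, R_upper = (1−x)·R_p = 14.61 kΩ.
(x·R_p) ‖ R_L = 47.09 kΩ.
V_out = 39.4 × 47.09/(14.61 + 47.09) = 30.07 V.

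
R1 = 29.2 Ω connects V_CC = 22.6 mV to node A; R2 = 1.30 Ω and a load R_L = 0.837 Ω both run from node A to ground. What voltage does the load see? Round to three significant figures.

R2 ‖ R_L = (1.30 × 0.837)/(1.30 + 0.837) = 0.5092 Ω.
Voltage divider with the loaded lower leg: V_out = 22.6 × 0.5092/(29.2 + 0.5092) = 22.6 × 0.01714 = 0.3873 mV.

V_out ≈ 0.387 mV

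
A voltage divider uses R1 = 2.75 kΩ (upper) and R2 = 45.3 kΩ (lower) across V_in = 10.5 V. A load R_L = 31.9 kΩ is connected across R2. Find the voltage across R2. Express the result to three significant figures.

V_out ≈ 9.16 V

The load sits in parallel with R2, giving an effective lower resistance R2' = R2·R_L/(R2+R_L) = 18.72 kΩ.
Now apply the divider: V_out = 10.5 × 0.8719 = 9.155 V.
(Unloaded it would be 9.90 V; the load pulls it down.)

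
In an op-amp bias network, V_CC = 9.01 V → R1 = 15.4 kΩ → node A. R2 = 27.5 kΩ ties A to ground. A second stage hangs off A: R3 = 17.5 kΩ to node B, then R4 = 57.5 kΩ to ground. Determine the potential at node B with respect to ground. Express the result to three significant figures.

V_B ≈ 3.91 V

The second stage (R3 + R4 = 75.00 kΩ) loads node A in parallel with R2.
Effective lower resistance at A: R2 ‖ 75.00 = 20.12 kΩ.
First divider: V_A = V_CC · 20.12/(15.4 + 20.12) = 5.104 V.
V_B = V_A × 0.7667 = 3.913 V.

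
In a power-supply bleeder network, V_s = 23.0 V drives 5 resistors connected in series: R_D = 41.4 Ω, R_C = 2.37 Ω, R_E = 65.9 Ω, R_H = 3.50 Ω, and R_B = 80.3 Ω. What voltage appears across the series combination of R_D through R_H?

Series total: ΣR = 41.4 + 2.37 + 65.9 + 3.50 + 80.3 = 193.5 Ω.
R_{R_D..R_H} = 41.4 + 2.37 + 65.9 + 3.50 = 113.2 Ω.
Voltage divider: V = V_s · (113.2 / 193.5) = 23.0 × 0.5849 = 13.45 V.

V ≈ 13.5 V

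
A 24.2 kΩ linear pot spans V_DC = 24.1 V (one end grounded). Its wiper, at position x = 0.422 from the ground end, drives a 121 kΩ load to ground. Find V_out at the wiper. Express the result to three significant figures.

V_out ≈ 9.70 V

The pot divides into 13.99 kΩ above the wiper and 10.21 kΩ below.
Lower segment in parallel with the load: 10.21 ‖ 121 = 9.418 kΩ.
V_out = 24.1 × 9.418/(13.99 + 9.418) = 9.697 V.
(Unloaded: V_out = x·V_DC = 10.2 V.)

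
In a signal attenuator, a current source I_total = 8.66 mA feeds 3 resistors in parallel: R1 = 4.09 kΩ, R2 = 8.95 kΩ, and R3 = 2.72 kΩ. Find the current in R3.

Conductances: ΣG = 1/4.09 + 1/8.95 + 1/2.72 = 0.7239 (1/kΩ).
R3 takes the fraction G_k/ΣG = 0.3676/0.7239 = 0.5079, so I = 8.66 × 0.5079 = 4.398 mA.

I ≈ 4.40 mA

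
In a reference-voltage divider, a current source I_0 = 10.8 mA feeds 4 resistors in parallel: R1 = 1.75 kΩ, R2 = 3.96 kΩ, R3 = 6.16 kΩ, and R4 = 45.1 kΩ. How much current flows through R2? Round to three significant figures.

Total conductance ΣG = 1/1.75 + 1/3.96 + 1/6.16 + 1/45.1 = 1.008 (units of 1/kΩ).
R2 takes the fraction G_k/ΣG = 0.2525/1.008 = 0.2504, so I = 10.8 × 0.2504 = 2.704 mA.

I ≈ 2.70 mA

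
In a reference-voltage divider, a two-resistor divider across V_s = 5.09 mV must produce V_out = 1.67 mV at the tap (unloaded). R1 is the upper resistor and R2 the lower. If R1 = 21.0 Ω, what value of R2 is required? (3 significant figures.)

R2 ≈ 10.3 Ω

The divider ratio is R2/(R1+R2) = 1.67/5.09 = 0.3281.
R2 = R1 · 0.3281/(1 − 0.3281) = 10.25 Ω.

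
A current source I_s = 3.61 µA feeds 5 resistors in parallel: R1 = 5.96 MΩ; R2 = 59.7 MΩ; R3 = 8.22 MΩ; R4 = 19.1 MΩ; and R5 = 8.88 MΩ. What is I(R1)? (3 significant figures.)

ΣG = 1/5.96 + 1/59.7 + 1/8.22 + 1/19.1 + 1/8.88 = 0.4712.
Current divider: I(R1) = I_s · G_k/ΣG = 3.61 × (0.1678/0.4712) = 3.61 × 0.3561 = 1.286 µA.

I ≈ 1.29 µA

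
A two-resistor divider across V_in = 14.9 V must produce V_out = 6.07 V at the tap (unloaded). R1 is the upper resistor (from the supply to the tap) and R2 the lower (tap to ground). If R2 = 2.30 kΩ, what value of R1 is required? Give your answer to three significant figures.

R1 ≈ 3.35 kΩ

The divider ratio is R2/(R1+R2) = 6.07/14.9 = 0.4074.
R1 = R2·(1/k − 1) = 2.30 × 1.455 = 3.346 kΩ.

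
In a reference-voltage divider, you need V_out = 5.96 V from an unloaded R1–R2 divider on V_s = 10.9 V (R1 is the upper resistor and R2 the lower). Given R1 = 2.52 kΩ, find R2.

The divider ratio is R2/(R1+R2) = 5.96/10.9 = 0.5468.
Rearranging, R2 = R1·k/(1−k) = 2.52 × 1.206 = 3.040 kΩ.

R2 ≈ 3.04 kΩ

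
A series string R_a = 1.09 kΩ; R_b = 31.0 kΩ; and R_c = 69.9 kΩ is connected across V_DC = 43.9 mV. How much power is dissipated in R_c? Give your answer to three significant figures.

P ≈ 13.0 nW

ΣR = 102.0 kΩ → I = 43.9/102.0 = 0.4304 µA.
V(R_c) = I·R = 30.09 mV; P = V·I = 30.09 × 0.4304 = 12.95 nW.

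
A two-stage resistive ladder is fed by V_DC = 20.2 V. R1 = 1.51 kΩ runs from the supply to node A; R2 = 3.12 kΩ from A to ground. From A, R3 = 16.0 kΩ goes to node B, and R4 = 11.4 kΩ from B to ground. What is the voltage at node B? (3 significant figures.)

Looking into the second stage from A: R3 + R4 = 27.40 kΩ appears in parallel with R2.
R2 ‖ (R3+R4) = 2.801 kΩ.
So V_A = 20.2 × 0.6497 = 13.12 V.
V_B = V_A × 0.4161 = 5.461 V.

V_B ≈ 5.46 V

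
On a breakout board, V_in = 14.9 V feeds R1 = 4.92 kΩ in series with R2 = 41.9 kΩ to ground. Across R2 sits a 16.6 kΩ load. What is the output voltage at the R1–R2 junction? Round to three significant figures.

First combine the lower leg with the load: R2 ‖ R_L = 11.89 kΩ.
Now apply the divider: V_out = 14.9 × 0.7073 = 10.54 V.

V_out ≈ 10.5 V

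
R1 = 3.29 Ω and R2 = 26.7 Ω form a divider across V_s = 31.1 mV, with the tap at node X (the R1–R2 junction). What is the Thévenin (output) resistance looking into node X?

R_th ≈ 2.93 Ω

Zeroing V_s shorts the top of R1 to ground, so R_th = R1 ‖ R2 = 2.929 Ω.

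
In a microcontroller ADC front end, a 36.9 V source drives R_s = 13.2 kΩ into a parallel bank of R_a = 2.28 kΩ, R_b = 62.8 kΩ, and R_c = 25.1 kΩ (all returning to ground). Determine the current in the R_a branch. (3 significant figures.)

Parallel bank: R_p = 1/(1/2.28 + 1/62.8 + 1/25.1) = 2.023 kΩ.
Node voltage V_A = V_DC · R_p/(R_s + R_p) = 36.9 × 0.1329 = 4.903 V.
Branch current I = V_A/R_a = 4.903/2.28 = 2.151 mA.
(Check via current divider: I_total = 2.424 mA; share G_k/ΣG = 0.8872 → same result.)

I ≈ 2.15 mA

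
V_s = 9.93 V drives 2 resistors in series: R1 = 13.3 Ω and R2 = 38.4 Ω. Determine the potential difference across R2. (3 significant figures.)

V ≈ 7.38 V

ΣR = 13.3 + 38.4 = 51.70 Ω.
By the voltage-divider rule, V = 9.93 × 38.40/51.70 = 7.375 V.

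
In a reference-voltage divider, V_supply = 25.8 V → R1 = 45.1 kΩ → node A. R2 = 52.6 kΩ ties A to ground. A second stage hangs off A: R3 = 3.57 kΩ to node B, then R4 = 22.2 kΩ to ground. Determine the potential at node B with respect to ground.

Node A sees R2 in parallel with the series input of stage 2, R3 + R4 = 25.77 kΩ.
R2 ‖ (R3+R4) = 17.30 kΩ.
First divider: V_A = V_supply · 17.30/(45.1 + 17.30) = 7.152 V.
V_B = V_A × 0.8615 = 6.161 V.

V_B ≈ 6.16 V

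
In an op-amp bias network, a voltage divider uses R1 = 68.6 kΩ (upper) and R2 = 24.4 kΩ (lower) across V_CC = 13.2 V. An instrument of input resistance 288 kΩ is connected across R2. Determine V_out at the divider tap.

The load sits in parallel with R2, giving an effective lower resistance R2' = R2·R_L/(R2+R_L) = 22.49 kΩ.
Voltage divider with the loaded lower leg: V_out = 13.2 × 22.49/(68.6 + 22.49) = 13.2 × 0.2469 = 3.260 V.

V_out ≈ 3.26 V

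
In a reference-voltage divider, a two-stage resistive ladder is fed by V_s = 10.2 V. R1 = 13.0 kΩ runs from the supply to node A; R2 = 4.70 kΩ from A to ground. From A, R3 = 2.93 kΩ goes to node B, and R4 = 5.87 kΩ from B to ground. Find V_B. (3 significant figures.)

The second stage (R3 + R4 = 8.800 kΩ) loads node A in parallel with R2.
Effective lower resistance at A: R2 ‖ 8.800 = 3.064 kΩ.
So V_A = 10.2 × 0.1907 = 1.945 V.
Stage 2 is unloaded, so V_B = V_A · R4/(R3+R4) = 1.945 × 5.87/8.800 = 1.298 V.

V_B ≈ 1.30 V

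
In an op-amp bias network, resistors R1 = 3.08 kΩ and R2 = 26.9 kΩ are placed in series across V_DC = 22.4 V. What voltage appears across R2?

V ≈ 20.1 V

Series total: ΣR = 3.08 + 26.9 = 29.98 kΩ.
By the voltage-divider rule, V = 22.4 × 26.90/29.98 = 20.10 V.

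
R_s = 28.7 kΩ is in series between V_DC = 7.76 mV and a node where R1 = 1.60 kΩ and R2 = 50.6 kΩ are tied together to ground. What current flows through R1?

I ≈ 0.249 µA

Combine the parallel branches: R_p = (1/1.60 + 1/50.6)⁻¹ = 1.551 kΩ.
V_A = 7.76 × 1.551/30.25 = 0.3979 mV.
Branch current I = V_A/R1 = 0.3979/1.60 = 0.2487 µA.
(Equivalently: I_total = 0.2565 µA, then current-divider fraction G_k/ΣG = 0.9693.)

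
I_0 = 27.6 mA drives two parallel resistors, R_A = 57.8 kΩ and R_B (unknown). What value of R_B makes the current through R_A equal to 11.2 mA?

Two-branch current divider: I_A = I_0 · R_B/(R_A + R_B).
11.2/27.6 = R_B/(R_A + R_B) → R_B = R_A · (0.4058)/(1 − 0.4058) = 57.8 × 0.6829 = 39.47 kΩ.

R_B ≈ 39.5 kΩ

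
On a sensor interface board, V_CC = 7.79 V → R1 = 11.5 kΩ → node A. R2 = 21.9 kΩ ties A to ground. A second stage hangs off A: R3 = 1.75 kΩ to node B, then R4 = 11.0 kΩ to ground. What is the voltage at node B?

Looking into the second stage from A: R3 + R4 = 12.75 kΩ appears in parallel with R2.
Effective lower resistance at A: R2 ‖ 12.75 = 8.058 kΩ.
So V_A = 7.79 × 0.4120 = 3.210 V.
V_B = V_A × 0.8627 = 2.769 V.

V_B ≈ 2.77 V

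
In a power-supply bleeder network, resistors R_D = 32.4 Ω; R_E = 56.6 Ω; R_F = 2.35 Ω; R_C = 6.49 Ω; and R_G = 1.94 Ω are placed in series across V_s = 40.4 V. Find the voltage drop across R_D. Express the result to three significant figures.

V ≈ 13.1 V

ΣR = 32.4 + 56.6 + 2.35 + 6.49 + 1.94 = 99.78 Ω.
By the voltage-divider rule, V = 40.4 × 32.40/99.78 = 13.12 V.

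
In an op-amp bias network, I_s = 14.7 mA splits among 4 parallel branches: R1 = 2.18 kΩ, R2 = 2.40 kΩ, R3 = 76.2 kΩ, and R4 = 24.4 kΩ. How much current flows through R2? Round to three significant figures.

I ≈ 6.59 mA

Total conductance ΣG = 1/2.18 + 1/2.40 + 1/76.2 + 1/24.4 = 0.9295 (units of 1/kΩ).
R2 takes the fraction G_k/ΣG = 0.4167/0.9295 = 0.4483, so I = 14.7 × 0.4483 = 6.590 mA.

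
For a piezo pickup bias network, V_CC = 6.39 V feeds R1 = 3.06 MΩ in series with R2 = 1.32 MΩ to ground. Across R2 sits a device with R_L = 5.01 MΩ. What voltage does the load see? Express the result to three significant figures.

R2 ‖ R_L = (1.32 × 5.01)/(1.32 + 5.01) = 1.045 MΩ.
Voltage divider with the loaded lower leg: V_out = 6.39 × 1.045/(3.06 + 1.045) = 6.39 × 0.2545 = 1.626 V.

V_out ≈ 1.63 V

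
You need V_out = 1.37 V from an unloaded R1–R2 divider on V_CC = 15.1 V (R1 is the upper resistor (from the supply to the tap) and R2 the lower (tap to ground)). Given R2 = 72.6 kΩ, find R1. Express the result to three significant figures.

R1 ≈ 728 kΩ

The divider ratio is R2/(R1+R2) = 1.37/15.1 = 0.09073.
Rearranging, R1 = R2·(1−k)/k = 72.6 × 10.02 = 727.6 kΩ.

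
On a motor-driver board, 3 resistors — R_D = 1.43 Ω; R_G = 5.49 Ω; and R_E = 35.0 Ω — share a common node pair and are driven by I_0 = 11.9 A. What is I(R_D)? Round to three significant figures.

I ≈ 9.14 A

Conductances: ΣG = 1/1.43 + 1/5.49 + 1/35.0 = 0.9100 (1/Ω).
R_D takes the fraction G_k/ΣG = 0.6993/0.9100 = 0.7684, so I = 11.9 × 0.7684 = 9.144 A.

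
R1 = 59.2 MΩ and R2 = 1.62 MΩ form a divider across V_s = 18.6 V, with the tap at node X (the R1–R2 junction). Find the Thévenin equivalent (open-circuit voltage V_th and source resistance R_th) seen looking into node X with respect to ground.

V_th ≈ 0.495 V, R_th ≈ 1.58 MΩ

With X open, the divider is unloaded: V_th = 18.6 × 1.62/60.82 = 0.4954 V.
Looking into X with the source shorted: R_th = R1·R2/(R1+R2) = 59.20 × 1.62/60.82 = 1.577 MΩ.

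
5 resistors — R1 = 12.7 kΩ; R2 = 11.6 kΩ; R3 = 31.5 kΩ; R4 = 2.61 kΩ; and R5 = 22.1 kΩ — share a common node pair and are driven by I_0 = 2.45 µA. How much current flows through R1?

I ≈ 0.309 µA

ΣG = 1/12.7 + 1/11.6 + 1/31.5 + 1/2.61 + 1/22.1 = 0.6251.
R1 takes the fraction G_k/ΣG = 0.07874/0.6251 = 0.1260, so I = 2.45 × 0.1260 = 0.3086 µA.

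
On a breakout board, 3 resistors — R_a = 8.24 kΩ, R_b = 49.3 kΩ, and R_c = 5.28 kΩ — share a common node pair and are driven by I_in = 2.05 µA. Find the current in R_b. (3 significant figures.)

Total conductance ΣG = 1/8.24 + 1/49.3 + 1/5.28 = 0.3310 (units of 1/kΩ).
By the current-divider rule, I = I_in · G_k/ΣG = 2.05 × 0.06127 = 0.1256 µA.

I ≈ 0.126 µA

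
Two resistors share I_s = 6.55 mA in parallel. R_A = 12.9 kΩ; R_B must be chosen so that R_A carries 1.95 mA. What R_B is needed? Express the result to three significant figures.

R_B ≈ 5.47 kΩ

In a two-way split, I_A/I_s = R_B/(R_A + R_B).
1.95/6.55 = R_B/(R_A + R_B) → R_B = R_A · (0.2977)/(1 − 0.2977) = 12.9 × 0.4239 = 5.468 kΩ.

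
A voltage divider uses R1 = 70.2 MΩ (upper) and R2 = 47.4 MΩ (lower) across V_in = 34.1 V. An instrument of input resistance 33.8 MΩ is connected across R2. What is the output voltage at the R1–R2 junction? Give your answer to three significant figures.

V_out ≈ 7.48 V

R2 ‖ R_L = (47.4 × 33.8)/(47.4 + 33.8) = 19.73 MΩ.
Now apply the divider: V_out = 34.1 × 0.2194 = 7.481 V.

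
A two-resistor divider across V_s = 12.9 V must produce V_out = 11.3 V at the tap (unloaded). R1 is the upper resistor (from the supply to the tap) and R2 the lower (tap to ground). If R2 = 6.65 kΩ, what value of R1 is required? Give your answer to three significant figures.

R1 ≈ 0.942 kΩ

V_out/V_s = R2/(R1+R2) = 0.8760.
So R1 = R2 · (V_s/V_out − 1) = 6.65 × (12.9/11.3 − 1) = 6.65 × 0.1416 = 0.9416 kΩ.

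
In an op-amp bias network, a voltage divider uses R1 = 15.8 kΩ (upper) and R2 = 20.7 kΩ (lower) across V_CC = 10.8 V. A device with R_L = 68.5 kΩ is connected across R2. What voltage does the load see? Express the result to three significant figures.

V_out ≈ 5.42 V

First combine the lower leg with the load: R2 ‖ R_L = 15.90 kΩ.
Voltage divider with the loaded lower leg: V_out = 10.8 × 15.90/(15.8 + 15.90) = 10.8 × 0.5015 = 5.416 V.
(Unloaded it would be 6.12 V; the load pulls it down.)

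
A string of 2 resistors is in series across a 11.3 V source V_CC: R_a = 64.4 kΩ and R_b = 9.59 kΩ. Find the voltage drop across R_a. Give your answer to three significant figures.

Series total: ΣR = 64.4 + 9.59 = 73.99 kΩ.
Voltage divider: V = V_CC · (64.40 / 73.99) = 11.3 × 0.8704 = 9.835 V.

V ≈ 9.84 V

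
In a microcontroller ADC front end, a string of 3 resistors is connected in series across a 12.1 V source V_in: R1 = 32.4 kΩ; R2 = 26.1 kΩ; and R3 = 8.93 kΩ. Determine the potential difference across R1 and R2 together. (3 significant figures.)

V ≈ 10.5 V

Series total: ΣR = 32.4 + 26.1 + 8.93 = 67.43 kΩ.
R_{R1..R2} = 32.4 + 26.1 = 58.50 kΩ.
By the voltage-divider rule, V = 12.1 × 58.50/67.43 = 10.50 V.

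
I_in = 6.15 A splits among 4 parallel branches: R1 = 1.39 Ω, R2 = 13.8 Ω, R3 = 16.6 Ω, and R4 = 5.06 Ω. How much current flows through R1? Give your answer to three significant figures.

Conductances: ΣG = 1/1.39 + 1/13.8 + 1/16.6 + 1/5.06 = 1.050 (1/Ω).
R1 takes the fraction G_k/ΣG = 0.7194/1.050 = 0.6853, so I = 6.15 × 0.6853 = 4.215 A.

I ≈ 4.21 A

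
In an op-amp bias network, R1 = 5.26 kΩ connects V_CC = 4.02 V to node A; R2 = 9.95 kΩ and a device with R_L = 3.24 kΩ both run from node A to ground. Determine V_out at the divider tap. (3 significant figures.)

The load sits in parallel with R2, giving an effective lower resistance R2' = R2·R_L/(R2+R_L) = 2.444 kΩ.
Then V_out = V_CC · R2'/(R1 + R2') = 4.02 × 2.444/7.704 = 1.275 V.
(Unloaded it would be 2.63 V; the load pulls it down.)

V_out ≈ 1.28 V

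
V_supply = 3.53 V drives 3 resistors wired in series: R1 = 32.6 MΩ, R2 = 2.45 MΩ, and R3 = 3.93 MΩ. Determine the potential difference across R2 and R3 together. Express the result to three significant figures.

ΣR = 32.6 + 2.45 + 3.93 = 38.98 MΩ.
R_{R2..R3} = 2.45 + 3.93 = 6.380 MΩ.
By the voltage-divider rule, V = 3.53 × 6.380/38.98 = 0.5778 V.

V ≈ 0.578 V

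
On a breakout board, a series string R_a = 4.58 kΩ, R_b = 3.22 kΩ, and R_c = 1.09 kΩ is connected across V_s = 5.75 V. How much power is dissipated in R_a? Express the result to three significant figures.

P ≈ 1.92 mW

ΣR = 8.890 kΩ → I = 5.75/8.890 = 0.6468 mA.
P(R_a) = I²·R_a = (0.6468)² × 4.58 = 1.916 mW.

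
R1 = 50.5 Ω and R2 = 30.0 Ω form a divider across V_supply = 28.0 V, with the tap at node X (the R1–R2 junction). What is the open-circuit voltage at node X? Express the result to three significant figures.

With X open, the divider is unloaded: V_th = 28.0 × 30.0/80.50 = 10.43 V.

V_th ≈ 10.4 V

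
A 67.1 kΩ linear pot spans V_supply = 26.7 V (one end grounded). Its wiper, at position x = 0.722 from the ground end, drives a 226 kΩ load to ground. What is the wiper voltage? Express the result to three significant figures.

The pot divides into 18.65 kΩ above the wiper and 48.45 kΩ below.
(x·R_p) ‖ R_L = 39.89 kΩ.
Then V_out = V_supply · 39.89/(18.65 + 39.89) = 18.19 V.

V_out ≈ 18.2 V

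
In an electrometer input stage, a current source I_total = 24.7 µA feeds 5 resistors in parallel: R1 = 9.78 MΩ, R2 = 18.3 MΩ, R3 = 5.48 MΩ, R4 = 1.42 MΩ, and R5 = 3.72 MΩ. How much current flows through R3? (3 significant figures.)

Conductances: ΣG = 1/9.78 + 1/18.3 + 1/5.48 + 1/1.42 + 1/3.72 = 1.312 (1/MΩ).
R3 takes the fraction G_k/ΣG = 0.1825/1.312 = 0.1390, so I = 24.7 × 0.1390 = 3.434 µA.

I ≈ 3.43 µA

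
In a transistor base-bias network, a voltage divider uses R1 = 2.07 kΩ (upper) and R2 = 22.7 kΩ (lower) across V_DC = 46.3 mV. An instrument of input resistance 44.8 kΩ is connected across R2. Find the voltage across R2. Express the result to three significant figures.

V_out ≈ 40.7 mV

The load sits in parallel with R2, giving an effective lower resistance R2' = R2·R_L/(R2+R_L) = 15.07 kΩ.
Voltage divider with the loaded lower leg: V_out = 46.3 × 15.07/(2.07 + 15.07) = 46.3 × 0.8792 = 40.71 mV.
(Unloaded it would be 42.4 mV; the load pulls it down.)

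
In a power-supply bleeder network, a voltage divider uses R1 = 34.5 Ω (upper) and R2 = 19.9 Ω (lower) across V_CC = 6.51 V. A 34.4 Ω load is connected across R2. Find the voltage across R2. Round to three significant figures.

R2 ‖ R_L = (19.9 × 34.4)/(19.9 + 34.4) = 12.61 Ω.
Now apply the divider: V_out = 6.51 × 0.2676 = 1.742 V.
(Unloaded it would be 2.38 V; the load pulls it down.)

V_out ≈ 1.74 V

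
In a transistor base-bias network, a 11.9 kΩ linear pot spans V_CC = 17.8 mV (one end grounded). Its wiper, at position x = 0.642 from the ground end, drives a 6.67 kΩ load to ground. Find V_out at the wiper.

V_out ≈ 8.10 mV

Split the track: R_lower = x·R_p = 7.640 kΩ, R_upper = (1−x)·R_p = 4.260 kΩ.
R_L loads the lower segment: effective lower R = 3.561 kΩ.
Loaded-divider output: V_out = 17.8 × 0.4553 = 8.104 mV.
(Unloaded: V_out = x·V_CC = 11.4 mV.)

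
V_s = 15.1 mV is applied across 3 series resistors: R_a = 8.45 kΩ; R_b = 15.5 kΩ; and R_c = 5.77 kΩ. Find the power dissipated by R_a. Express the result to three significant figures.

P ≈ 2.18 nW

The common current is I = 15.1/29.72 = 0.5081 µA.
P(R_a) = I²·R_a = (0.5081)² × 8.45 = 2.181 nW.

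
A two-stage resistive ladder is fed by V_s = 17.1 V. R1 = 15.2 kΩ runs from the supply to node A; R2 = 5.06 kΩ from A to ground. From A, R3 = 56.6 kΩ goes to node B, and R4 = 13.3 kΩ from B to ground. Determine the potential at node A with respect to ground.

Looking into the second stage from A: R3 + R4 = 69.90 kΩ appears in parallel with R2.
R2 ‖ (R3+R4) = 4.718 kΩ.
So V_A = 17.1 × 0.2369 = 4.051 V.

V_A ≈ 4.05 V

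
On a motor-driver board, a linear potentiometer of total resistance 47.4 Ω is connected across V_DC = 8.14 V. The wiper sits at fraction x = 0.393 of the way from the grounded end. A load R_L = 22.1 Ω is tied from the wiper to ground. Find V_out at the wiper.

The pot divides into 28.77 Ω above the wiper and 18.63 Ω below.
R_L loads the lower segment: effective lower R = 10.11 Ω.
Then V_out = V_DC · 10.11/(28.77 + 10.11) = 2.116 V.

V_out ≈ 2.12 V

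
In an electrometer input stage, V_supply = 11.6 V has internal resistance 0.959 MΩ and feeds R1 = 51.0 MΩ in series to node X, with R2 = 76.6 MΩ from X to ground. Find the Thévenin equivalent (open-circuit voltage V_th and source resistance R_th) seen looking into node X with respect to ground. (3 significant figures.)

V_th ≈ 6.91 V, R_th ≈ 31.0 MΩ

R1' = 0.959 + 51.0 = 51.96 MΩ (source resistance + R1).
V_th is the unloaded tap voltage: V_supply · R2/(R1'+R2) = 11.6 × 0.5958 = 6.912 V.
Zeroing V_supply shorts the top of R1' to ground, so R_th = R1' ‖ R2 = 30.96 MΩ.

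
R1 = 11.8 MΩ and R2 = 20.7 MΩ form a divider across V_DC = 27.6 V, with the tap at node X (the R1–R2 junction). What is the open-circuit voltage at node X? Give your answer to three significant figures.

Open-circuit (no load on X): V_th = V_DC · R2/(R1 + R2) = 27.6 × 20.7/(11.80 + 20.7) = 17.58 V.

V_th ≈ 17.6 V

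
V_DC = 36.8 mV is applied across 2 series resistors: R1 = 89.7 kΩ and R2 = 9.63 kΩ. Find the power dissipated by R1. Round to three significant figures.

Series current I = V_DC/ΣR = 36.8/99.33 = 0.3705 µA.
V(R1) = I·R = 33.23 mV; P = V·I = 33.23 × 0.3705 = 12.31 nW.

P ≈ 12.3 nW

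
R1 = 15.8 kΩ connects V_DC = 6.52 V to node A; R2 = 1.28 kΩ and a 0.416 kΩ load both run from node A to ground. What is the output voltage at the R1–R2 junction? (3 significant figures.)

R2 ‖ R_L = (1.28 × 0.416)/(1.28 + 0.416) = 0.3140 kΩ.
Then V_out = V_DC · R2'/(R1 + R2') = 6.52 × 0.3140/16.11 = 0.1270 V.

V_out ≈ 0.127 V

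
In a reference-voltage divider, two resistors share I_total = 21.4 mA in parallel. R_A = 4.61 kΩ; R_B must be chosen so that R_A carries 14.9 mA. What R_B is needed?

R_B ≈ 10.6 kΩ

In a two-way split, I_A/I_total = R_B/(R_A + R_B).
14.9/21.4 = R_B/(R_A + R_B) → R_B = R_A · (0.6963)/(1 − 0.6963) = 4.61 × 2.292 = 10.57 kΩ.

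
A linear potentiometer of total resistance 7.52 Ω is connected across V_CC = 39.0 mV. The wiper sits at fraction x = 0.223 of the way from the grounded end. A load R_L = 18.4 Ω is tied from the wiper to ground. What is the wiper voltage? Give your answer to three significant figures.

V_out ≈ 8.12 mV

Lower segment x·R_p = 1.677 Ω; upper segment (1−x)·R_p = 5.843 Ω.
(x·R_p) ‖ R_L = 1.537 Ω.
Then V_out = V_CC · 1.537/(5.843 + 1.537) = 8.122 mV.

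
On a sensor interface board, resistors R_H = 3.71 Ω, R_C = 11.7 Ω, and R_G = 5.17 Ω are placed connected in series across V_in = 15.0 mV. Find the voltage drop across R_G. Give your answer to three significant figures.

Series total: ΣR = 3.71 + 11.7 + 5.17 = 20.58 Ω.
Voltage divider: V = V_in · (5.170 / 20.58) = 15.0 × 0.2512 = 3.768 mV.

V ≈ 3.77 mV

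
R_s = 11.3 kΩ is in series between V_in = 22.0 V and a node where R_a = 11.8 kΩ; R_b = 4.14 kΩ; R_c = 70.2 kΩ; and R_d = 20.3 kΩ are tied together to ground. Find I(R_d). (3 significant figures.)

I ≈ 0.201 mA

Parallel bank: R_p = 1/(1/11.8 + 1/4.14 + 1/70.2 + 1/20.3) = 2.565 kΩ.
V_A by voltage divider: V_A = 22.0 × 2.565/(11.3 + 2.565) = 4.071 V.
Branch current I = V_A/R_d = 4.071/20.3 = 0.2005 mA.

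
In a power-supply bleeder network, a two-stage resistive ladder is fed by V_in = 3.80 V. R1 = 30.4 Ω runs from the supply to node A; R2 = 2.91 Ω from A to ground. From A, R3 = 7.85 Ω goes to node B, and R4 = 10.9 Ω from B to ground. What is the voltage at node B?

Looking into the second stage from A: R3 + R4 = 18.75 Ω appears in parallel with R2.
R2 ‖ (R3+R4) = 2.519 Ω.
First divider: V_A = V_in · 2.519/(30.4 + 2.519) = 0.2908 V.
V_B = V_A × 0.5813 = 0.1690 V.

V_B ≈ 0.169 V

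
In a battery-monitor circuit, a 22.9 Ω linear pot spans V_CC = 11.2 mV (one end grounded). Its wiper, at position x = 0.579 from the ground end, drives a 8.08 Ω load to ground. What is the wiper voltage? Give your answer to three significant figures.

V_out ≈ 3.84 mV

The pot divides into 9.641 Ω above the wiper and 13.26 Ω below.
Lower segment in parallel with the load: 13.26 ‖ 8.08 = 5.021 Ω.
V_out = 11.2 × 5.021/(9.641 + 5.021) = 3.835 mV.
(Unloaded: V_out = x·V_CC = 6.48 mV.)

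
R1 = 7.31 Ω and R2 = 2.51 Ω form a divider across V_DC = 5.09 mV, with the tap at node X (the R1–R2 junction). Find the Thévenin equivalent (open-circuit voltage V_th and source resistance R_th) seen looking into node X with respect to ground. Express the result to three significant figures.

V_th ≈ 1.30 mV, R_th ≈ 1.87 Ω

Open-circuit (no load on X): V_th = V_DC · R2/(R1 + R2) = 5.09 × 2.51/(7.310 + 2.51) = 1.301 mV.
With V_DC suppressed (replaced by a short), R_th = R1 ‖ R2 = (7.310 × 2.51)/(7.310 + 2.51) = 1.868 Ω.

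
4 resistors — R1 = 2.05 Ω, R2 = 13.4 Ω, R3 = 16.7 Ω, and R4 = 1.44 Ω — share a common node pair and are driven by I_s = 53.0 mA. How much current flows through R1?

I ≈ 19.6 mA

Conductances: ΣG = 1/2.05 + 1/13.4 + 1/16.7 + 1/1.44 = 1.317 (1/Ω).
R1 takes the fraction G_k/ΣG = 0.4878/1.317 = 0.3705, so I = 53.0 × 0.3705 = 19.63 mA.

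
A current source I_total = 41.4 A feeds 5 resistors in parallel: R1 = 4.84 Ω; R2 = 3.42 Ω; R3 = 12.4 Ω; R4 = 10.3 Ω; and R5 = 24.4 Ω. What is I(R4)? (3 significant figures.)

I ≈ 5.60 A

ΣG = 1/4.84 + 1/3.42 + 1/12.4 + 1/10.3 + 1/24.4 = 0.7177.
R4 takes the fraction G_k/ΣG = 0.09709/0.7177 = 0.1353, so I = 41.4 × 0.1353 = 5.600 A.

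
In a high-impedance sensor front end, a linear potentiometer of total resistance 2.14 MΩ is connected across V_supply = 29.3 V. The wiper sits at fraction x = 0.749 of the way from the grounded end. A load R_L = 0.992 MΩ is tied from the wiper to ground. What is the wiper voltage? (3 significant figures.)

V_out ≈ 15.6 V

Split the track: R_lower = x·R_p = 1.603 MΩ, R_upper = (1−x)·R_p = 0.5371 MΩ.
R_L loads the lower segment: effective lower R = 0.6128 MΩ.
Loaded-divider output: V_out = 29.3 × 0.5329 = 15.61 V.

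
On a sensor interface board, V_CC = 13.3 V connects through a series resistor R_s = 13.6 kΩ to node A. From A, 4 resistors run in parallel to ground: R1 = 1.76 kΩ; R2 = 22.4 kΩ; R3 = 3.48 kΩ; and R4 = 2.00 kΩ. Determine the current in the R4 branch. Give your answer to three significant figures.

Combine the parallel branches: R_p = (1/1.76 + 1/22.4 + 1/3.48 + 1/2.00)⁻¹ = 0.7142 kΩ.
V_A = 13.3 × 0.7142/14.31 = 0.6636 V.
Branch current I = V_A/R4 = 0.6636/2.00 = 0.3318 mA.

I ≈ 0.332 mA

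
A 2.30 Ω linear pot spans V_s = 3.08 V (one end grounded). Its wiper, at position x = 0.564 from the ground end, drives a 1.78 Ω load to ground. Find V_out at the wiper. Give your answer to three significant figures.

V_out ≈ 1.32 V

Split the track: R_lower = x·R_p = 1.297 Ω, R_upper = (1−x)·R_p = 1.003 Ω.
Lower segment in parallel with the load: 1.297 ‖ 1.78 = 0.7504 Ω.
V_out = 3.08 × 0.7504/(1.003 + 0.7504) = 1.318 V.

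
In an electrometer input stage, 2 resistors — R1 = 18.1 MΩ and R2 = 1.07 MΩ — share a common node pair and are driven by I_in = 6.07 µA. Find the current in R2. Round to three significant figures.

With just two branches, the current splits inversely with resistance.
So I = 6.07 × 18.1/19.17 = 5.731 µA.

I ≈ 5.73 µA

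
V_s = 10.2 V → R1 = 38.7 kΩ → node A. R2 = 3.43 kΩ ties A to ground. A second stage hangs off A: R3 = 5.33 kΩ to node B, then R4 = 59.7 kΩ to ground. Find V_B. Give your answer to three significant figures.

The second stage (R3 + R4 = 65.03 kΩ) loads node A in parallel with R2.
Effective lower resistance at A: R2 ‖ 65.03 = 3.258 kΩ.
So V_A = 10.2 × 0.07765 = 0.7921 V.
V_B = V_A × 0.9180 = 0.7271 V.

V_B ≈ 0.727 V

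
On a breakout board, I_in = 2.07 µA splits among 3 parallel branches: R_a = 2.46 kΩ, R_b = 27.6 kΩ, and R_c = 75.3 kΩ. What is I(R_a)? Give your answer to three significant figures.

Total conductance ΣG = 1/2.46 + 1/27.6 + 1/75.3 = 0.4560 (units of 1/kΩ).
By the current-divider rule, I = I_in · G_k/ΣG = 2.07 × 0.8914 = 1.845 µA.

I ≈ 1.85 µA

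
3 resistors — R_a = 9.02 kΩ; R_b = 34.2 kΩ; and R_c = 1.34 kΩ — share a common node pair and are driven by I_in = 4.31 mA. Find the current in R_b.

I ≈ 0.142 mA

ΣG = 1/9.02 + 1/34.2 + 1/1.34 = 0.8864.
Current divider: I(R_b) = I_in · G_k/ΣG = 4.31 × (0.02924/0.8864) = 4.31 × 0.03299 = 0.1422 mA.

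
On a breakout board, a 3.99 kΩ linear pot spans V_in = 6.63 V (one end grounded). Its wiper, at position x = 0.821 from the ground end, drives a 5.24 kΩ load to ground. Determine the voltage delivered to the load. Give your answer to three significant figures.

The pot divides into 0.7142 kΩ above the wiper and 3.276 kΩ below.
(x·R_p) ‖ R_L = 2.016 kΩ.
Then V_out = V_in · 2.016/(0.7142 + 2.016) = 4.895 V.

V_out ≈ 4.90 V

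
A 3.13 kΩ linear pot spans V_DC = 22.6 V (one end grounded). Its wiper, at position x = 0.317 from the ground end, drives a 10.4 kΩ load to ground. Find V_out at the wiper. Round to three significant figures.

V_out ≈ 6.73 V

Split the track: R_lower = x·R_p = 0.9922 kΩ, R_upper = (1−x)·R_p = 2.138 kΩ.
Lower segment in parallel with the load: 0.9922 ‖ 10.4 = 0.9058 kΩ.
Loaded-divider output: V_out = 22.6 × 0.2976 = 6.726 V.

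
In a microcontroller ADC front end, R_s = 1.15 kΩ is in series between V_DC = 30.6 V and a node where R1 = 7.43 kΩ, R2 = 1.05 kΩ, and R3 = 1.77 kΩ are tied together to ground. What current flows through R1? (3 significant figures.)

I ≈ 1.42 mA

Combine the parallel branches: R_p = (1/7.43 + 1/1.05 + 1/1.77)⁻¹ = 0.6053 kΩ.
Node voltage V_A = V_DC · R_p/(R_s + R_p) = 30.6 × 0.3449 = 10.55 V.
I(R1) = V_A / R1 = 10.55/7.43 = 1.420 mA.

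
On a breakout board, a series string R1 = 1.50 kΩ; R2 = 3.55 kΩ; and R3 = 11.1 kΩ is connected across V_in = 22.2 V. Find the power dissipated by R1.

ΣR = 16.15 kΩ → I = 22.2/16.15 = 1.375 mA.
P = I²R = 1.890 × 1.50 = 2.834 mW.

P ≈ 2.83 mW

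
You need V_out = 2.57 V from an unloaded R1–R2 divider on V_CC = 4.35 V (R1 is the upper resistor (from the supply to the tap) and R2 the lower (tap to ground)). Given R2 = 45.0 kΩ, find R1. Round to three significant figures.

R1 ≈ 31.2 kΩ

V_out/V_CC = R2/(R1+R2) = 0.5908.
R1 = R2·(1/k − 1) = 45.0 × 0.6926 = 31.17 kΩ.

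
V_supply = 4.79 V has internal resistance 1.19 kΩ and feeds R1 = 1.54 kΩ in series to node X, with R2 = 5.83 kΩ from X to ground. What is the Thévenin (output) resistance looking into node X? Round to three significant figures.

R1' = 1.19 + 1.54 = 2.730 kΩ (source resistance + R1).
Looking into X with the source shorted: R_th = R1'·R2/(R1'+R2) = 2.730 × 5.83/8.560 = 1.859 kΩ.

R_th ≈ 1.86 kΩ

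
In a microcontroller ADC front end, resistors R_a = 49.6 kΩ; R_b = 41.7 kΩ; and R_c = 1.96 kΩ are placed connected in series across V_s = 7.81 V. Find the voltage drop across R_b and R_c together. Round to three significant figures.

Series total: ΣR = 49.6 + 41.7 + 1.96 = 93.26 kΩ.
R_{R_b..R_c} = 41.7 + 1.96 = 43.66 kΩ.
By the voltage-divider rule, V = 7.81 × 43.66/93.26 = 3.656 V.

V ≈ 3.66 V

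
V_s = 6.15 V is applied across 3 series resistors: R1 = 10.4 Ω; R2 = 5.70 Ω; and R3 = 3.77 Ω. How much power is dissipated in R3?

P ≈ 0.361 W

Series current I = V_s/ΣR = 6.15/19.87 = 0.3095 A.
P = I²R = 0.09580 × 3.77 = 0.3612 W.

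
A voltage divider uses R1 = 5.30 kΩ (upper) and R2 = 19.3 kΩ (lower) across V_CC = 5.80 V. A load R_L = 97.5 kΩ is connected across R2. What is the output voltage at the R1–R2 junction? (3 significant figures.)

V_out ≈ 4.36 V

First combine the lower leg with the load: R2 ‖ R_L = 16.11 kΩ.
Voltage divider with the loaded lower leg: V_out = 5.80 × 16.11/(5.30 + 16.11) = 5.80 × 0.7525 = 4.364 V.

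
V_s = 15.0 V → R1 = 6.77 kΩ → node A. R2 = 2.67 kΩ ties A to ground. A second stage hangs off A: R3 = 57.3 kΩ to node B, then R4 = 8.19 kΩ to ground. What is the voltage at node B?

V_B ≈ 0.515 V

Node A sees R2 in parallel with the series input of stage 2, R3 + R4 = 65.49 kΩ.
Effective lower resistance at A: R2 ‖ 65.49 = 2.565 kΩ.
So V_A = 15.0 × 0.2748 = 4.122 V.
Then the unloaded second divider: V_B = V_A × R4/(R3+R4) = 4.122 × 0.1251 = 0.5155 V.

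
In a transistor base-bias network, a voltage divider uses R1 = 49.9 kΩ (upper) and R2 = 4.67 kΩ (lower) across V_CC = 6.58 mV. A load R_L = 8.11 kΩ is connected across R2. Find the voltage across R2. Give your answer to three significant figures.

V_out ≈ 0.369 mV

First combine the lower leg with the load: R2 ‖ R_L = 2.964 kΩ.
Then V_out = V_CC · R2'/(R1 + R2') = 6.58 × 2.964/52.86 = 0.3689 mV.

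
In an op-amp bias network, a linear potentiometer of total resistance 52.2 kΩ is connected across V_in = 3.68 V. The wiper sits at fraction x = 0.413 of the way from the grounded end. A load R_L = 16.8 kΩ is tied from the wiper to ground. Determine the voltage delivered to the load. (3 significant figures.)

The pot divides into 30.64 kΩ above the wiper and 21.56 kΩ below.
Lower segment in parallel with the load: 21.56 ‖ 16.8 = 9.442 kΩ.
Then V_out = V_in · 9.442/(30.64 + 9.442) = 0.8669 V.
(Unloaded: V_out = x·V_in = 1.52 V.)

V_out ≈ 0.867 V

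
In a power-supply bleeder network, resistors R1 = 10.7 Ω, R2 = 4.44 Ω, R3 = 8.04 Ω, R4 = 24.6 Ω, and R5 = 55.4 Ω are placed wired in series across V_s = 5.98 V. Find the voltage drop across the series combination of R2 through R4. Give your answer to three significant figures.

Series total: ΣR = 10.7 + 4.44 + 8.04 + 24.6 + 55.4 = 103.2 Ω.
R_{R2..R4} = 4.44 + 8.04 + 24.6 = 37.08 Ω.
Voltage divider: V = V_s · (37.08 / 103.2) = 5.98 × 0.3594 = 2.149 V.

V ≈ 2.15 V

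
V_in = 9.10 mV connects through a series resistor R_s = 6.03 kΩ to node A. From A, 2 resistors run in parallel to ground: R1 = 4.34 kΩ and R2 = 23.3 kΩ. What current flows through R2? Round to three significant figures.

I ≈ 0.147 µA

Equivalent of the parallel group: R_p = 3.659 kΩ.
V_A = 9.10 × 3.659/9.689 = 3.436 mV.
I(R2) = V_A / R2 = 3.436/23.3 = 0.1475 µA.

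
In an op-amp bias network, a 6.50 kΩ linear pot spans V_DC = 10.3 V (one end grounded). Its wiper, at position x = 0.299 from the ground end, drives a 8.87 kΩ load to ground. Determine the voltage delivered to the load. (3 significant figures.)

Split the track: R_lower = x·R_p = 1.944 kΩ, R_upper = (1−x)·R_p = 4.557 kΩ.
(x·R_p) ‖ R_L = 1.594 kΩ.
Loaded-divider output: V_out = 10.3 × 0.2592 = 2.670 V.
(Unloaded: V_out = x·V_DC = 3.08 V.)

V_out ≈ 2.67 V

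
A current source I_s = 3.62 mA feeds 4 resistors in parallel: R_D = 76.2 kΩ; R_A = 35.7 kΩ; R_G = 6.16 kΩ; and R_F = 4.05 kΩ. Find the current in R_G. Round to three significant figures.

I ≈ 1.30 mA

ΣG = 1/76.2 + 1/35.7 + 1/6.16 + 1/4.05 = 0.4504.
R_G takes the fraction G_k/ΣG = 0.1623/0.4504 = 0.3604, so I = 3.62 × 0.3604 = 1.305 mA.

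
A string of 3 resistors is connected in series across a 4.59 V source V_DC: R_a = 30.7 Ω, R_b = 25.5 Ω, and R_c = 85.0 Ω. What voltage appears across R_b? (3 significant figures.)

V ≈ 0.829 V

Series total: ΣR = 30.7 + 25.5 + 85.0 = 141.2 Ω.
By the voltage-divider rule, V = 4.59 × 25.50/141.2 = 0.8289 V.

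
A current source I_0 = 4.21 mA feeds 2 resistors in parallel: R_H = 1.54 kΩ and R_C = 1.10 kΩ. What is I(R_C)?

I ≈ 2.46 mA

For two parallel branches, I_k = I_0 · (other R)/(sum of R).
I(R_C) = 4.21 × 1.54/(1.54 + 1.10) = 4.21 × 0.5833 = 2.456 mA.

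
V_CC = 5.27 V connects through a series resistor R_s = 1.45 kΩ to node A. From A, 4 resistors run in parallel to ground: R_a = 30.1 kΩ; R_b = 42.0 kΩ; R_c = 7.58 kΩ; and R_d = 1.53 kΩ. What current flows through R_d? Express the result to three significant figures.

Combine the parallel branches: R_p = (1/30.1 + 1/42.0 + 1/7.58 + 1/1.53)⁻¹ = 1.187 kΩ.
V_A by voltage divider: V_A = 5.27 × 1.187/(1.45 + 1.187) = 2.372 V.
Branch current I = V_A/R_d = 2.372/1.53 = 1.550 mA.

I ≈ 1.55 mA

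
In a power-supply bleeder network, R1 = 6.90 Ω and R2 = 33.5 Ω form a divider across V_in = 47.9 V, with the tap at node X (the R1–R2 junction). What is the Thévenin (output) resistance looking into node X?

With V_in suppressed (replaced by a short), R_th = R1 ‖ R2 = (6.900 × 33.5)/(6.900 + 33.5) = 5.722 Ω.

R_th ≈ 5.72 Ω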